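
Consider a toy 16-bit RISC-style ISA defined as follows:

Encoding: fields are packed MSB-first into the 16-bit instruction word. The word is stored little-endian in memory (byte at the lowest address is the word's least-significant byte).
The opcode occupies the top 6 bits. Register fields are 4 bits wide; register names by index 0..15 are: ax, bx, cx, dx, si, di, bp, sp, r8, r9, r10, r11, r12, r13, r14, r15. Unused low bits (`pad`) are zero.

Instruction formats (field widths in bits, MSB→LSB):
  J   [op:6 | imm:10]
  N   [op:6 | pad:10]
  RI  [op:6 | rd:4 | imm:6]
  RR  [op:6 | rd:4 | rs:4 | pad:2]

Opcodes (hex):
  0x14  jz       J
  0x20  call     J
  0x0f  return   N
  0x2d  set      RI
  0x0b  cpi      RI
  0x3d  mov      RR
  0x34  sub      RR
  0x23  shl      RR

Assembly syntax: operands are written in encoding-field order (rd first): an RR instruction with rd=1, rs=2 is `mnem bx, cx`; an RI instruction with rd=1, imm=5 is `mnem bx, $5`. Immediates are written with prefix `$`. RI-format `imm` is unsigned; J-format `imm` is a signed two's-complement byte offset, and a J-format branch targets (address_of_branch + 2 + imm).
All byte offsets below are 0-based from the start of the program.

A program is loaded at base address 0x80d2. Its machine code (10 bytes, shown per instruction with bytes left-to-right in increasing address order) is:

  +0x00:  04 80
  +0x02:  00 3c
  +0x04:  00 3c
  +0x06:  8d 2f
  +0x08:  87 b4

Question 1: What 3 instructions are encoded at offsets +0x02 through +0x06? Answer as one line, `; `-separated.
+0x02: 00 3c ⇒ word 0x3c00 (little)
  opcode bits[15:10]=0xf: return/N
+0x04: 00 3c ⇒ word 0x3c00 (little)
  opcode bits[15:10]=0xf: return/N
+0x06: 8d 2f ⇒ word 0x2f8d (little)
  opcode bits[15:10]=0xb: cpi/RI
  [9:6] rd=14 = r14
  [5:0] imm=13 = $13

return; return; cpi r14, $13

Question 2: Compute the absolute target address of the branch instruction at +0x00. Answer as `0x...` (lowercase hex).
0x80d8

off 0x00: read 04 80 as little → 0x8004
  top 6b → 0x20 → call [J]
  [9:0] imm=4 = $4
  target = base 0x80d2 + off 0x00 + 2 + imm 4 = 0x80d8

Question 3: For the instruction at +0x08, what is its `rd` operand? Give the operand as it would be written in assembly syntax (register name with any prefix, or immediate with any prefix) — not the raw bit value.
[08] 87 b4 → 0xb487
  op=0xb487>>10=0x2d ⇒ set (RI)
  [9:6] rd=2 = cx
  [5:0] imm=7 = $7

cx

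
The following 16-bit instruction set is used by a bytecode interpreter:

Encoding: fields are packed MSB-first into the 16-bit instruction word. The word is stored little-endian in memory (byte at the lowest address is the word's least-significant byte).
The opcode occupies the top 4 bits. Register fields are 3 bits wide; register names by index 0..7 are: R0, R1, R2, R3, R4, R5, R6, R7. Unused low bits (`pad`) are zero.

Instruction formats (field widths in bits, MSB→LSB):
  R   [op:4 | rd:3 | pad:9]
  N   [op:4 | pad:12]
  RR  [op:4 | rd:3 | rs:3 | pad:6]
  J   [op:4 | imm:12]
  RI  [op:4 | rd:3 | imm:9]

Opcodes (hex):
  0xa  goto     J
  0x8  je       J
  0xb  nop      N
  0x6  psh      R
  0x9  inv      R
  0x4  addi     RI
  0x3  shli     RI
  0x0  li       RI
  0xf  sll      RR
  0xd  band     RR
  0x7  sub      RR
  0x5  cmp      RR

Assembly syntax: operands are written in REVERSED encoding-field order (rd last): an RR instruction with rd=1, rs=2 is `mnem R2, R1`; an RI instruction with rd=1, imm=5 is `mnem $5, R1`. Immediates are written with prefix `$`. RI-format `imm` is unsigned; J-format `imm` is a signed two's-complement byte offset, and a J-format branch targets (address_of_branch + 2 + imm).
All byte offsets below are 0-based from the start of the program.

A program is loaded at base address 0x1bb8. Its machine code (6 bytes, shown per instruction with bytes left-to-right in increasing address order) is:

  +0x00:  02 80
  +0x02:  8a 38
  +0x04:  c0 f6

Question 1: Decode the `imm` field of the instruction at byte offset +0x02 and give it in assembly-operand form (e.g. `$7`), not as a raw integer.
[02] 8a 38 → 0x388a
  top 4b → 0x3 → shli [RI]
  rd: (w>>9)&0x7=0x4 → R4
  imm: (w>>0)&0x1ff=0x8a → $138

$138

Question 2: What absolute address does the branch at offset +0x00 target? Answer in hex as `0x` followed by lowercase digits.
0x1bbc

off 0x00: read 02 80 as little → 0x8002
  top 4b → 0x8 → je [J]
  imm@[11:0]=0x2 ⇒ $2
  target = base 0x1bb8 + off 0x00 + 2 + imm 2 = 0x1bbc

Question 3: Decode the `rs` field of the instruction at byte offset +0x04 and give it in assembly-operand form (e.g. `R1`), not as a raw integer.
[04] c0 f6 → 0xf6c0
  opcode bits[15:12]=0xf: sll/RR
  rd@[11:9]=0x3 ⇒ R3
  rs@[8:6]=0x3 ⇒ R3

R3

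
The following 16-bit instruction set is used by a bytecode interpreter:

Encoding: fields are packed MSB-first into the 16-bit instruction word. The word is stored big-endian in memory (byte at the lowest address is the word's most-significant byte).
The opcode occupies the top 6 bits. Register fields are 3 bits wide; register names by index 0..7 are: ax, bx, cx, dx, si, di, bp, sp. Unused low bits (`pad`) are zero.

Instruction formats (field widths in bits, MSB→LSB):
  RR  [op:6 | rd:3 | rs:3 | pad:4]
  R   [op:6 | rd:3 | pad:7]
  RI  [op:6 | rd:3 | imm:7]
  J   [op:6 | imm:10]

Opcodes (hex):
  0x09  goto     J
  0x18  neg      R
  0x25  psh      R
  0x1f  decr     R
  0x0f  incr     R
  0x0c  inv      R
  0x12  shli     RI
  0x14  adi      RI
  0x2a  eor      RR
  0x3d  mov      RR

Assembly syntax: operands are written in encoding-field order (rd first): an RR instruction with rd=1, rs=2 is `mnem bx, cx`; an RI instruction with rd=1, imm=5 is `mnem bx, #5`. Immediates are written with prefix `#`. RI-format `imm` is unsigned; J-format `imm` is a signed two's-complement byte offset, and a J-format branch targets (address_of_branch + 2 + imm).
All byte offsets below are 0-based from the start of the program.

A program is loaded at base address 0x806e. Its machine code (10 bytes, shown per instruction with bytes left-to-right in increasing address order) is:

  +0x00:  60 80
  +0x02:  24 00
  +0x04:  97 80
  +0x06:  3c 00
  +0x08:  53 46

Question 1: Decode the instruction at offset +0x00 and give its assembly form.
+0x00: 60 80 ⇒ word 0x6080 (big)
  op=0x6080>>10=0x18 ⇒ neg (R)
  [9:7] rd=1 = bx

neg bx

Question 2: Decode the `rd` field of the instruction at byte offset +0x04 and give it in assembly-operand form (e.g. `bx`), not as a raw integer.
@+04  big-endian(97 80) = 0x9780
  opcode bits[15:10]=0x25: psh/R
  [9:7] rd=7 = sp

sp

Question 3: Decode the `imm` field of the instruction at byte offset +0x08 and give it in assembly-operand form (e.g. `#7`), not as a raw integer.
@+08  big-endian(53 46) = 0x5346
  opcode bits[15:10]=0x14: adi/RI
  [9:7] rd=6 = bp
  [6:0] imm=70 = #70

#70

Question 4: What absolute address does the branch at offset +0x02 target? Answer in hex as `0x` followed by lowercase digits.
0x8072

@+02  big-endian(24 00) = 0x2400
  op=0x2400>>10=0x9 ⇒ goto (J)
  imm: (w>>0)&0x3ff=0x0 → #0
  target = base 0x806e + off 0x02 + 2 + imm 0 = 0x8072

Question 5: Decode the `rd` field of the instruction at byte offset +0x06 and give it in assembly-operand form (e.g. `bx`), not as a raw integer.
ax

[06] 3c 00 → 0x3c00
  op=0x3c00>>10=0xf ⇒ incr (R)
  [9:7] rd=0 = ax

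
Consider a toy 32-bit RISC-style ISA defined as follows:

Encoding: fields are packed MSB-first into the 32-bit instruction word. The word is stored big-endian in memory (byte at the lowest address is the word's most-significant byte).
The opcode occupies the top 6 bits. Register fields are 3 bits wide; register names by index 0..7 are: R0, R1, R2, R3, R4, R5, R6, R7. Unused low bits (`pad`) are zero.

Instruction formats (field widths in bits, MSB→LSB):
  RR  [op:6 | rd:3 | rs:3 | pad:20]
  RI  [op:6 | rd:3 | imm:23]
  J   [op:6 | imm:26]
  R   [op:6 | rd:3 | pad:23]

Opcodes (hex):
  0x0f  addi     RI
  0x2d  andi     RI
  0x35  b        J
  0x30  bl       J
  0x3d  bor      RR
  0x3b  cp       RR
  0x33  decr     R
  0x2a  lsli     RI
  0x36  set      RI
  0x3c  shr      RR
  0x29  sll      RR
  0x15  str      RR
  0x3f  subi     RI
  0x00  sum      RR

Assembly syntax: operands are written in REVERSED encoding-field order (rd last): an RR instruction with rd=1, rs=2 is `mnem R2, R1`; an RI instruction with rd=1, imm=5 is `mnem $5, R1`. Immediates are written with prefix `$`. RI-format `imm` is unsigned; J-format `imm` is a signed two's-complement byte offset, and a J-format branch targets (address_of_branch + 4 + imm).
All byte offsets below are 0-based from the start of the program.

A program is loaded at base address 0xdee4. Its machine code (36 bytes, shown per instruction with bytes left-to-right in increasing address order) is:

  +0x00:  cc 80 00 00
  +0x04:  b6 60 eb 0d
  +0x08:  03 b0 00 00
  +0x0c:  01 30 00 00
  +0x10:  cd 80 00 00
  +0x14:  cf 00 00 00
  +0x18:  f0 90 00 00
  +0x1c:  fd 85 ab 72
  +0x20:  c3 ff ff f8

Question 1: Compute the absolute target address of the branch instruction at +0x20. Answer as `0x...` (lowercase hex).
0xdf00

off 0x20: read c3 ff ff f8 as big → 0xc3fffff8
  top 6b → 0x30 → bl [J]
  imm: (w>>0)&0x3ffffff=0x3fffff8 (s26→-8) → $-8
  target = base 0xdee4 + off 0x20 + 4 + imm -8 = 0xdf00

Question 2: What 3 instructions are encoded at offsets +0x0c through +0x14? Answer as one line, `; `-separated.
sum R3, R2; decr R3; decr R6

[0c] 01 30 00 00 → 0x01300000
  top 6b → 0x0 → sum [RR]
  rd: (w>>23)&0x7=0x2 → R2
  rs: (w>>20)&0x7=0x3 → R3
[10] cd 80 00 00 → 0xcd800000
  top 6b → 0x33 → decr [R]
  rd: (w>>23)&0x7=0x3 → R3
[14] cf 00 00 00 → 0xcf000000
  top 6b → 0x33 → decr [R]
  rd: (w>>23)&0x7=0x6 → R6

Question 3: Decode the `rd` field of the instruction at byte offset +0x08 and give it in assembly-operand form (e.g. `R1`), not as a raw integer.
[08] 03 b0 00 00 → 0x03b00000
  opcode bits[31:26]=0x0: sum/RR
  rd: (w>>23)&0x7=0x7 → R7
  rs: (w>>20)&0x7=0x3 → R3

R7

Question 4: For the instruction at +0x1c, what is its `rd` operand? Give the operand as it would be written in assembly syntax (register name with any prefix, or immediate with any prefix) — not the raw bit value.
R3

+0x1c: fd 85 ab 72 ⇒ word 0xfd85ab72 (big)
  top 6b → 0x3f → subi [RI]
  rd: (w>>23)&0x7=0x3 → R3
  imm: (w>>0)&0x7fffff=0x5ab72 → $371570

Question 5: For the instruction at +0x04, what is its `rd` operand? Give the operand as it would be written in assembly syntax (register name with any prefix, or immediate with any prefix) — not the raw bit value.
R4

off 0x04: read b6 60 eb 0d as big → 0xb660eb0d
  top 6b → 0x2d → andi [RI]
  rd: (w>>23)&0x7=0x4 → R4
  imm: (w>>0)&0x7fffff=0x60eb0d → $6351629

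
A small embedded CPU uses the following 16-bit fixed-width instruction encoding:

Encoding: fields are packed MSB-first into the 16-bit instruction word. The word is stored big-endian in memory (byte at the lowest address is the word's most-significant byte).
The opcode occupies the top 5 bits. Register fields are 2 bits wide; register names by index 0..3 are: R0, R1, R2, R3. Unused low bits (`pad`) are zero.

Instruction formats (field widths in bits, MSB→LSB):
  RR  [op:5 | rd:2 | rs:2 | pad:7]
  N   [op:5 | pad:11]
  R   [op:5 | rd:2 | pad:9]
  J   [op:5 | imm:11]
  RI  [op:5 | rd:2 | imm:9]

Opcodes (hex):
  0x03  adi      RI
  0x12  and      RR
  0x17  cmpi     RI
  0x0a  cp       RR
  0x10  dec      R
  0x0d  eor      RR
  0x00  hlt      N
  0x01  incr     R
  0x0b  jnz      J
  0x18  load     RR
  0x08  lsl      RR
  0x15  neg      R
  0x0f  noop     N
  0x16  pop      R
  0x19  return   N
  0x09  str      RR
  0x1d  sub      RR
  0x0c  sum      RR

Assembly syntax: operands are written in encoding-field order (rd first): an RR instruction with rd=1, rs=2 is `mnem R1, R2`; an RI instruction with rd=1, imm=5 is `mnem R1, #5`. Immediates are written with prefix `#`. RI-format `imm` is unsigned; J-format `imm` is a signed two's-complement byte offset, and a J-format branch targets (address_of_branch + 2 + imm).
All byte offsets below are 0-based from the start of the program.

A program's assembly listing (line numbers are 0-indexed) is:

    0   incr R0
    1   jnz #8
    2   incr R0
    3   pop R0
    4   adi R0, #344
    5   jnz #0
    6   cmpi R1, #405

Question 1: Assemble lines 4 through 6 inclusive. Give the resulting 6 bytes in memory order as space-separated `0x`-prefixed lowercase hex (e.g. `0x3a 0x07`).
0x19 0x58 0x58 0x00 0xbb 0x95

line 4 (adi): pack op=0x3:5|rd=0:2|imm=344:9 = 0x1958; big→ 19 58
line 5 (jnz): pack op=0xb:5|imm=0:11 = 0x5800; big→ 58 00
line 6 (cmpi): pack op=0x17:5|rd=1:2|imm=405:9 = 0xbb95; big→ bb 95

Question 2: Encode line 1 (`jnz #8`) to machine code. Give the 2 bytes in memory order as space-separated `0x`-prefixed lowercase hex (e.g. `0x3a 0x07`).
0x58 0x08

line 1 (jnz): pack op=0xb:5|imm=8:11 = 0x5808; big→ 58 08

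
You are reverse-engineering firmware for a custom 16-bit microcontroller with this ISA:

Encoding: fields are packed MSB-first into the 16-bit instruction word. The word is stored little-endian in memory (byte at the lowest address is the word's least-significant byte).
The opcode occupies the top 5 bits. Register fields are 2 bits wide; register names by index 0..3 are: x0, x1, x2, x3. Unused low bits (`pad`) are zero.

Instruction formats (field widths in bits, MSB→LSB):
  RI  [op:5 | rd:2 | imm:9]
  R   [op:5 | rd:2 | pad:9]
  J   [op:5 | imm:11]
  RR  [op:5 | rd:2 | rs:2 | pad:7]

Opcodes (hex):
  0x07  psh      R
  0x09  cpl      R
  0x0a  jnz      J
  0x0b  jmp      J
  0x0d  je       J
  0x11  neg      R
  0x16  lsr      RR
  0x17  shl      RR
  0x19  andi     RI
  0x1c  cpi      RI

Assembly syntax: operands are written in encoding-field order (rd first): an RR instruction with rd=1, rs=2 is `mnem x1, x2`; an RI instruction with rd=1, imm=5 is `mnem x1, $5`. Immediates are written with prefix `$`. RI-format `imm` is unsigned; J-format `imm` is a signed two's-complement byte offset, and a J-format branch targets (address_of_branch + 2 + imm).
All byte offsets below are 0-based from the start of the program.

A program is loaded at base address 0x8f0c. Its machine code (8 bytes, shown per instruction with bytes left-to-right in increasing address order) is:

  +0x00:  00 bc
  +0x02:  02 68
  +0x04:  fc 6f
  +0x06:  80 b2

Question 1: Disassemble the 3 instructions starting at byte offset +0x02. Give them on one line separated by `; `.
off 0x02: read 02 68 as little → 0x6802
  top 5b → 0xd → je [J]
  imm: (w>>0)&0x7ff=0x2 → $2
off 0x04: read fc 6f as little → 0x6ffc
  top 5b → 0xd → je [J]
  imm: (w>>0)&0x7ff=0x7fc (s11→-4) → $-4
off 0x06: read 80 b2 as little → 0xb280
  top 5b → 0x16 → lsr [RR]
  rd: (w>>9)&0x3=0x1 → x1
  rs: (w>>7)&0x3=0x1 → x1

je $2; je $-4; lsr x1, x1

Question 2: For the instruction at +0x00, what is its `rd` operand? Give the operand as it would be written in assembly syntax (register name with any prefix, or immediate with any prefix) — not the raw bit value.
[00] 00 bc → 0xbc00
  top 5b → 0x17 → shl [RR]
  [10:9] rd=2 = x2
  [8:7] rs=0 = x0

x2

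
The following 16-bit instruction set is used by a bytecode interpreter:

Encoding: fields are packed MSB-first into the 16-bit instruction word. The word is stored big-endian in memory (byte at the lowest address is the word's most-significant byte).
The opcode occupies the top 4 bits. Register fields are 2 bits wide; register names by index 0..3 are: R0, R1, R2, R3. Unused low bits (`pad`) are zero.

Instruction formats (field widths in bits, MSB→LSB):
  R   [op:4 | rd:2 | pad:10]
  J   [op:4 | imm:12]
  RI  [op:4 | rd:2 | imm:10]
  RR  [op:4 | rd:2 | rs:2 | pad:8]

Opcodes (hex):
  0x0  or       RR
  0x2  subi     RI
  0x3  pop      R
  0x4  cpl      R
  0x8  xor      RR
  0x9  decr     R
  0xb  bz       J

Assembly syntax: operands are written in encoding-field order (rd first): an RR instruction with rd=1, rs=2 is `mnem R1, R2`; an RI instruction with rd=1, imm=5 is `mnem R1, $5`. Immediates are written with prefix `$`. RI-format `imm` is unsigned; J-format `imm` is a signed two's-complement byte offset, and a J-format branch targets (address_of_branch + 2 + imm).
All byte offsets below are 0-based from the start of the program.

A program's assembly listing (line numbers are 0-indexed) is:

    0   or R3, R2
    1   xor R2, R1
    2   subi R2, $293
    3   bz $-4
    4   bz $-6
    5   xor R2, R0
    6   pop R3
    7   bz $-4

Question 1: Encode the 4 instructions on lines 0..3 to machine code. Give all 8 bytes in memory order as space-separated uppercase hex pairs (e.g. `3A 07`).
0E 00 89 00 29 25 BF FC

line 0 (or): pack op=0x0:4|rd=3:2|rs=2:2|pad=0:8 = 0x0e00; big→ 0e 00
line 1 (xor): pack op=0x8:4|rd=2:2|rs=1:2|pad=0:8 = 0x8900; big→ 89 00
line 2 (subi): pack op=0x2:4|rd=2:2|imm=293:10 = 0x2925; big→ 29 25
line 3 (bz): pack op=0xb:4|imm=-4:12 = 0xbffc; big→ bf fc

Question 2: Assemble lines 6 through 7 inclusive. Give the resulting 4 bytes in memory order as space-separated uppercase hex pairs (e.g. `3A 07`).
3C 00 BF FC

6. pop fields op=0x3:4|rd=3:2|pad=0:10 → word 3c00h → 3c 00
7. bz fields op=0xb:4|imm=-4:12 → word bffch → bf fc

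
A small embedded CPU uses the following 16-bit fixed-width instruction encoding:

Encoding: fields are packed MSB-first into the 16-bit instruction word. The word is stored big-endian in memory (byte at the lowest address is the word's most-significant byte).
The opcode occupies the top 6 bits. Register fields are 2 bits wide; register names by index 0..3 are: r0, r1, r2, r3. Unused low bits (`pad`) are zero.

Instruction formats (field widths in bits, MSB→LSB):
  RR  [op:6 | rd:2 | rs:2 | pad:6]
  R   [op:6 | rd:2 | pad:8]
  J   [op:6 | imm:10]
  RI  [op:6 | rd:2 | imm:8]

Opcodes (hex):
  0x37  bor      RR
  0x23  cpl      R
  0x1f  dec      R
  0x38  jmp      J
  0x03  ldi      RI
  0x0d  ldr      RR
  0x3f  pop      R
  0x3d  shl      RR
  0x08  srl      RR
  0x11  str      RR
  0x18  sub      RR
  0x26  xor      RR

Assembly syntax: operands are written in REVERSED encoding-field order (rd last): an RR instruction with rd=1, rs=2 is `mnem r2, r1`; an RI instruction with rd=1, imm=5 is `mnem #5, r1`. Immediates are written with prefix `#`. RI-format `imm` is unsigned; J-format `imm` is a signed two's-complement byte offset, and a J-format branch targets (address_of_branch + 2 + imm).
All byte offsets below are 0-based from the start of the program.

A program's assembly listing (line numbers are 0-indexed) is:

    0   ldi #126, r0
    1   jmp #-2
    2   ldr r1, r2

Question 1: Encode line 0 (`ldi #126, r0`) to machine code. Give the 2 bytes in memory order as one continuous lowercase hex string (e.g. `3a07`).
0c7e

line 0 (ldi): pack op=0x3:6|rd=0:2|imm=126:8 = 0x0c7e; big→ 0c 7e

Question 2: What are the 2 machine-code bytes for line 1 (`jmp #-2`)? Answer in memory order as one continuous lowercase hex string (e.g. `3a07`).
e3fe

1. jmp fields op=0x38:6|imm=-2:10 → word e3feh → e3 fe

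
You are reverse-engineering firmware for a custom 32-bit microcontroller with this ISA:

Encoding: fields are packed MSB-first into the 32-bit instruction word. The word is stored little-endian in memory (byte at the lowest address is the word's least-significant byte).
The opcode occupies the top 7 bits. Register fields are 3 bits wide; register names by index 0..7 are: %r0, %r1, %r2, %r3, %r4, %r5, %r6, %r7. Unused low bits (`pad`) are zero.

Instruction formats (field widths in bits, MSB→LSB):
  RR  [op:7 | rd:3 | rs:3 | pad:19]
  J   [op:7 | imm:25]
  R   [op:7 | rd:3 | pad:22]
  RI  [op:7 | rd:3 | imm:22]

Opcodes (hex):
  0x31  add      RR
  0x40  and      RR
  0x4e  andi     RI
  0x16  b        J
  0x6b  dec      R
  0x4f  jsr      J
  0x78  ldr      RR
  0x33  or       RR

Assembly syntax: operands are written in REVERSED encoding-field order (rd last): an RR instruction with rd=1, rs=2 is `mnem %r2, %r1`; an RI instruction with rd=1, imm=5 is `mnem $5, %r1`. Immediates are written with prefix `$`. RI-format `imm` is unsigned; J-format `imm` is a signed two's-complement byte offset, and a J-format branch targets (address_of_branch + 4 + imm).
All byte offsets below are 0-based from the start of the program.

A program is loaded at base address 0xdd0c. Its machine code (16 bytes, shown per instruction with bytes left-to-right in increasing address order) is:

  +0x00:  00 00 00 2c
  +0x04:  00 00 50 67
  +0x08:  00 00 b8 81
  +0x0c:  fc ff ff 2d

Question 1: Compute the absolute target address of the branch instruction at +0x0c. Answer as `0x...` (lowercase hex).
0xdd18

+0x0c: fc ff ff 2d ⇒ word 0x2dfffffc (little)
  opcode bits[31:25]=0x16: b/J
  imm@[24:0]=0x1fffffc (s25→-4) ⇒ $-4
  target = base 0xdd0c + off 0x0c + 4 + imm -4 = 0xdd18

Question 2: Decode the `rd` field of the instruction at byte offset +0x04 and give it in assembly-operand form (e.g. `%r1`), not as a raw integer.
%r5

+0x04: 00 00 50 67 ⇒ word 0x67500000 (little)
  opcode bits[31:25]=0x33: or/RR
  rd: (w>>22)&0x7=0x5 → %r5
  rs: (w>>19)&0x7=0x2 → %r2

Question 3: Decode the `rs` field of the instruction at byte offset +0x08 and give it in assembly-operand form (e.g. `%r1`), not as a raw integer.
%r7

+0x08: 00 00 b8 81 ⇒ word 0x81b80000 (little)
  opcode bits[31:25]=0x40: and/RR
  rd: (w>>22)&0x7=0x6 → %r6
  rs: (w>>19)&0x7=0x7 → %r7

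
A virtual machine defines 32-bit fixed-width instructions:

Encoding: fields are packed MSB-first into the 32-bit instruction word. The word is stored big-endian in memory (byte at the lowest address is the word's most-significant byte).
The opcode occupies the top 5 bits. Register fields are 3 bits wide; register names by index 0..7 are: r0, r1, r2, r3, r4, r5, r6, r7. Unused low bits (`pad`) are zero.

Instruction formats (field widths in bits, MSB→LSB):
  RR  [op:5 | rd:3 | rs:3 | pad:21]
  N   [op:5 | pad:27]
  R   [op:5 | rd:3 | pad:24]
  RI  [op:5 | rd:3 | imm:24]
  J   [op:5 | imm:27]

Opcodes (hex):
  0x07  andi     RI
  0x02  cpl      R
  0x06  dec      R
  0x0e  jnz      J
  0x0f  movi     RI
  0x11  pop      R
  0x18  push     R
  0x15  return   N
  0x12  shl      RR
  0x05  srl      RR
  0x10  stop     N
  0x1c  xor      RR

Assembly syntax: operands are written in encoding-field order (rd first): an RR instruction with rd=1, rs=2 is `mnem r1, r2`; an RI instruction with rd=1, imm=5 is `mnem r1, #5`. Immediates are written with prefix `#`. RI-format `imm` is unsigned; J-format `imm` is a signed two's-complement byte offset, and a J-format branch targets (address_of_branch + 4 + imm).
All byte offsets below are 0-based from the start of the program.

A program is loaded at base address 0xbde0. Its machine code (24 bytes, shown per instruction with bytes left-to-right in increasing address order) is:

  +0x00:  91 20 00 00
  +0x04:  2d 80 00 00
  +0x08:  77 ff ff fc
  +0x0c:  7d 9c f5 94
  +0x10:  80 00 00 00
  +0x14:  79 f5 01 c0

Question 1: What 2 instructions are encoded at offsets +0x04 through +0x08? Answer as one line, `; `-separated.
off 0x04: read 2d 80 00 00 as big → 0x2d800000
  opcode bits[31:27]=0x5: srl/RR
  rd: (w>>24)&0x7=0x5 → r5
  rs: (w>>21)&0x7=0x4 → r4
off 0x08: read 77 ff ff fc as big → 0x77fffffc
  opcode bits[31:27]=0xe: jnz/J
  imm: (w>>0)&0x7ffffff=0x7fffffc (s27→-4) → #-4

srl r5, r4; jnz #-4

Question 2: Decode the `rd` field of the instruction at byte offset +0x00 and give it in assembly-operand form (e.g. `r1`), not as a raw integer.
r1

[00] 91 20 00 00 → 0x91200000
  op=0x91200000>>27=0x12 ⇒ shl (RR)
  rd: (w>>24)&0x7=0x1 → r1
  rs: (w>>21)&0x7=0x1 → r1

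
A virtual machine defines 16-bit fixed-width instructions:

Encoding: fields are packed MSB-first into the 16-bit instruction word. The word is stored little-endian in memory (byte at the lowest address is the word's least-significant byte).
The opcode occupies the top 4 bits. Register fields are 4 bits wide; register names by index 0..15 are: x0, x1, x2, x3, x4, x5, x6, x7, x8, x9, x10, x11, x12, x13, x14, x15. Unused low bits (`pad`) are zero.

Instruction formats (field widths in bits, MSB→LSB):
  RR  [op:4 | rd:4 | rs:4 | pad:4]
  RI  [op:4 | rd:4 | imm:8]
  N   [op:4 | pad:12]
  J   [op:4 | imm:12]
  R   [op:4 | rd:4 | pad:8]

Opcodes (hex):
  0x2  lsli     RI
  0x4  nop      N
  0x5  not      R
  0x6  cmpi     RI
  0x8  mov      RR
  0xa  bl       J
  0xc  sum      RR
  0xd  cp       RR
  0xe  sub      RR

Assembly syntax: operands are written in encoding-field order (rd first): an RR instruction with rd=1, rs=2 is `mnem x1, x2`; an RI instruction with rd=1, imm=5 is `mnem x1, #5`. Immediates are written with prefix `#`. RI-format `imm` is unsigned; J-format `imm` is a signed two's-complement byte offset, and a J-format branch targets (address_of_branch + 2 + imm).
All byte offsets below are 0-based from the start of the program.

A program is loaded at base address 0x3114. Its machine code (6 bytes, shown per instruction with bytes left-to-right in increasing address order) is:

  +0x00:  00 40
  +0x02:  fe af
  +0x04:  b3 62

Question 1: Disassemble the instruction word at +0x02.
@+02  little-endian(fe af) = 0xaffe
  top 4b → 0xa → bl [J]
  imm: (w>>0)&0xfff=0xffe (s12→-2) → #-2

bl #-2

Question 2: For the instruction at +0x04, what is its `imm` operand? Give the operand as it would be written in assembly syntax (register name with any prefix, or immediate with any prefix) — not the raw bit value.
+0x04: b3 62 ⇒ word 0x62b3 (little)
  op=0x62b3>>12=0x6 ⇒ cmpi (RI)
  [11:8] rd=2 = x2
  [7:0] imm=179 = #179

#179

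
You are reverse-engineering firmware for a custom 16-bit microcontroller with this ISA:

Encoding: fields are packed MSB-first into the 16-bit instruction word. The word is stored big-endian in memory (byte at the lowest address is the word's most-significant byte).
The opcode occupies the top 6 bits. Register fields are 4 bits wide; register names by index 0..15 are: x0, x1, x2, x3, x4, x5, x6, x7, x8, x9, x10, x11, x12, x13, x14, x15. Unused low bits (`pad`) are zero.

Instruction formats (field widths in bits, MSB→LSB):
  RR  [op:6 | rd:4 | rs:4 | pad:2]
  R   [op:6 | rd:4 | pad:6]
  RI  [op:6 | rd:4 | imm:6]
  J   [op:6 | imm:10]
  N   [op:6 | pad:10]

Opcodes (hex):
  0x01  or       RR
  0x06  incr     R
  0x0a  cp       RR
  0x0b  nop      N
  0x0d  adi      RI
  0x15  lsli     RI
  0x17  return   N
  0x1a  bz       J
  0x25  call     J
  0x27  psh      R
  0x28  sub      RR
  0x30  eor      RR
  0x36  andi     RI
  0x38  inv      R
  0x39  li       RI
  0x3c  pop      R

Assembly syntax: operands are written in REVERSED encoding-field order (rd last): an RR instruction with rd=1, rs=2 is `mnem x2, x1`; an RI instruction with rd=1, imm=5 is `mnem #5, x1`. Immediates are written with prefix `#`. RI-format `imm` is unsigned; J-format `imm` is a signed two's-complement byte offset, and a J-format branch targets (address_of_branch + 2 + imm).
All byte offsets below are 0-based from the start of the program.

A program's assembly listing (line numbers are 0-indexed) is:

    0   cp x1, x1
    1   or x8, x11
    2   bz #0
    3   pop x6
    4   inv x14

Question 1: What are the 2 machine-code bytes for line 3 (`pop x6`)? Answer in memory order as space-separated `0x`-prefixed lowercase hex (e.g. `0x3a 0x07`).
0xf1 0x80

line 3 (pop): pack op=0x3c:6|rd=6:4|pad=0:6 = 0xf180; big→ f1 80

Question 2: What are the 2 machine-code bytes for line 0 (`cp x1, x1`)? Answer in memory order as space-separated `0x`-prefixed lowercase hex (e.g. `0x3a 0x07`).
0. cp fields op=0xa:6|rd=1:4|rs=1:4|pad=0:2 → word 2844h → 28 44

0x28 0x44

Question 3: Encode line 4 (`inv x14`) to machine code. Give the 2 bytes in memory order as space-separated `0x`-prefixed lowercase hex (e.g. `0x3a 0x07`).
0xe3 0x80

4. inv fields op=0x38:6|rd=14:4|pad=0:6 → word e380h → e3 80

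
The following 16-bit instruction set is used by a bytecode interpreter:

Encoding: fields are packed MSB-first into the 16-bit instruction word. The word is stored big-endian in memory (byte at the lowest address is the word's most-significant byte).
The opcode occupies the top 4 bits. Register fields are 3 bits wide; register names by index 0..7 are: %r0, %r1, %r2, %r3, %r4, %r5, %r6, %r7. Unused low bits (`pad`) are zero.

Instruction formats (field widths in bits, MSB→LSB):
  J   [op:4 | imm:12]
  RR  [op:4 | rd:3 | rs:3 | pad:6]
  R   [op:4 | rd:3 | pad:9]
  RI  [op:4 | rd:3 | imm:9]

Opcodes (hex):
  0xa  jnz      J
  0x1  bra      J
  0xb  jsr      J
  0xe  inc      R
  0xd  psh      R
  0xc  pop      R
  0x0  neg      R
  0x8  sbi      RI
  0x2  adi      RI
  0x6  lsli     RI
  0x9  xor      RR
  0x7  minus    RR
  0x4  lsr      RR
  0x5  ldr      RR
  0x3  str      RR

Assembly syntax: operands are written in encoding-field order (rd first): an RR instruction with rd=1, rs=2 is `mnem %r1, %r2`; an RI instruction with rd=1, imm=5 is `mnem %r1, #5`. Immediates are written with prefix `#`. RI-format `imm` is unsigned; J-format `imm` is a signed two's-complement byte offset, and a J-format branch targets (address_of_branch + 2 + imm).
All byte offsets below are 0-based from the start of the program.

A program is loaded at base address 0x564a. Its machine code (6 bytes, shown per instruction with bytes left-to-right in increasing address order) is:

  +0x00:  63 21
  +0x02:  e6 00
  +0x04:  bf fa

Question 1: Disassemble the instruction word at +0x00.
lsli %r1, #289

off 0x00: read 63 21 as big → 0x6321
  top 4b → 0x6 → lsli [RI]
  rd@[11:9]=0x1 ⇒ %r1
  imm@[8:0]=0x121 ⇒ #289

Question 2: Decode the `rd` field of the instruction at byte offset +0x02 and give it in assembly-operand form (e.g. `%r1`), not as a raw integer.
%r3

off 0x02: read e6 00 as big → 0xe600
  op=0xe600>>12=0xe ⇒ inc (R)
  [11:9] rd=3 = %r3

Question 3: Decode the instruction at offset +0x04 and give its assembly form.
@+04  big-endian(bf fa) = 0xbffa
  opcode bits[15:12]=0xb: jsr/J
  [11:0] imm=4090 (s12→-6) = #-6

jsr #-6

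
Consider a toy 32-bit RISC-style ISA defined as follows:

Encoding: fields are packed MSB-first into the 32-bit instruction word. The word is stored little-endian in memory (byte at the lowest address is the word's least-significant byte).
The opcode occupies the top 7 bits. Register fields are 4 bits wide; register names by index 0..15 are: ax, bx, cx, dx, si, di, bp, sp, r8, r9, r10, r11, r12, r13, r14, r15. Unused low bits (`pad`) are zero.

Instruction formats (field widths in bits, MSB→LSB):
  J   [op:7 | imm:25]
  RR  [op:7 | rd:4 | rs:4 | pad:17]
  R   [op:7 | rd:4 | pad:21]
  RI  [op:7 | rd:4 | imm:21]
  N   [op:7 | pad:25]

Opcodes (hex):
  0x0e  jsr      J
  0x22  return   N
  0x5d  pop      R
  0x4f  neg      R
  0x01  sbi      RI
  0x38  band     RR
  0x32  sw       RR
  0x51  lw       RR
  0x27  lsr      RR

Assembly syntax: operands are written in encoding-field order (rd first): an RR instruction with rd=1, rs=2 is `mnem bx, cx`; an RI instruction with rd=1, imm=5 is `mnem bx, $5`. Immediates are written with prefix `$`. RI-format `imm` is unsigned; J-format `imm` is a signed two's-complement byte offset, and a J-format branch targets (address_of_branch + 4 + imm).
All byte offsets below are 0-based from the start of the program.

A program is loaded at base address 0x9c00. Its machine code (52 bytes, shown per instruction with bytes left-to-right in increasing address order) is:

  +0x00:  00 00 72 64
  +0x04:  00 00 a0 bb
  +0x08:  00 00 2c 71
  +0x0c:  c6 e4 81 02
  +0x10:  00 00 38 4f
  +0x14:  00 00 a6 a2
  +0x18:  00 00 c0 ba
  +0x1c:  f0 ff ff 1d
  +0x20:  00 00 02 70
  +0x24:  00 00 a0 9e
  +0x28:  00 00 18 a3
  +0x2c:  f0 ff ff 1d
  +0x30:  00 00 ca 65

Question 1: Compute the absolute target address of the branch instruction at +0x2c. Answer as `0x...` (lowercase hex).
0x9c20

off 0x2c: read f0 ff ff 1d as little → 0x1dfffff0
  op=0x1dfffff0>>25=0xe ⇒ jsr (J)
  [24:0] imm=33554416 (s25→-16) = $-16
  target = base 0x9c00 + off 0x2c + 4 + imm -16 = 0x9c20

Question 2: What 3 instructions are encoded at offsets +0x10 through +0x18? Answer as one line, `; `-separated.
@+10  little-endian(00 00 38 4f) = 0x4f380000
  top 7b → 0x27 → lsr [RR]
  rd@[24:21]=0x9 ⇒ r9
  rs@[20:17]=0xc ⇒ r12
@+14  little-endian(00 00 a6 a2) = 0xa2a60000
  top 7b → 0x51 → lw [RR]
  rd@[24:21]=0x5 ⇒ di
  rs@[20:17]=0x3 ⇒ dx
@+18  little-endian(00 00 c0 ba) = 0xbac00000
  top 7b → 0x5d → pop [R]
  rd@[24:21]=0x6 ⇒ bp

lsr r9, r12; lw di, dx; pop bp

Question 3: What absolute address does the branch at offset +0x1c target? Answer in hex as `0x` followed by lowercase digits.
off 0x1c: read f0 ff ff 1d as little → 0x1dfffff0
  op=0x1dfffff0>>25=0xe ⇒ jsr (J)
  imm: (w>>0)&0x1ffffff=0x1fffff0 (s25→-16) → $-16
  target = base 0x9c00 + off 0x1c + 4 + imm -16 = 0x9c10

0x9c10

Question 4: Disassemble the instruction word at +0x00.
sw dx, r9

+0x00: 00 00 72 64 ⇒ word 0x64720000 (little)
  op=0x64720000>>25=0x32 ⇒ sw (RR)
  [24:21] rd=3 = dx
  [20:17] rs=9 = r9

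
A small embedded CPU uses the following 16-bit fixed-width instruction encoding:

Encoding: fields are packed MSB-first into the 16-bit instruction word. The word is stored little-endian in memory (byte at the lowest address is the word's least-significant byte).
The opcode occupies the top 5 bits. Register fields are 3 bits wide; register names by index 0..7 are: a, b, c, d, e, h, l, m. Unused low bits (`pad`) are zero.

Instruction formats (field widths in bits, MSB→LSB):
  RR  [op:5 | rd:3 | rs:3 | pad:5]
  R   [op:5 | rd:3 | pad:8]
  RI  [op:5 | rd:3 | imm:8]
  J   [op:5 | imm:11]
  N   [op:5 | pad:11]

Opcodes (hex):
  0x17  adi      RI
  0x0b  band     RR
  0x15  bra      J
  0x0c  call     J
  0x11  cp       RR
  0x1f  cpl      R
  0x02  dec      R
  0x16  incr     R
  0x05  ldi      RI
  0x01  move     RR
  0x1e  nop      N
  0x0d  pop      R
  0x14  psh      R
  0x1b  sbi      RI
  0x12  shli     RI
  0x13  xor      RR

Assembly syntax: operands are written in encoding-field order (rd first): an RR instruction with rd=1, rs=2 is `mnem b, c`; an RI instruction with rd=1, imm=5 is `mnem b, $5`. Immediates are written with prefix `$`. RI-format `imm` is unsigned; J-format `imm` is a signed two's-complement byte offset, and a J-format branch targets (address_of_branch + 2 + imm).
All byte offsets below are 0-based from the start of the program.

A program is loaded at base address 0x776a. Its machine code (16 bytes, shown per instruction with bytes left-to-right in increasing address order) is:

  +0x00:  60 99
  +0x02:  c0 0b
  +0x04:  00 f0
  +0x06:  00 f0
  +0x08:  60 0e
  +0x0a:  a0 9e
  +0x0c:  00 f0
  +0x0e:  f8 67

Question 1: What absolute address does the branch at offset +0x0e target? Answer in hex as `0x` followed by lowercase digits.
[0e] f8 67 → 0x67f8
  op=0x67f8>>11=0xc ⇒ call (J)
  imm@[10:0]=0x7f8 (s11→-8) ⇒ $-8
  target = base 0x776a + off 0x0e + 2 + imm -8 = 0x7772

0x7772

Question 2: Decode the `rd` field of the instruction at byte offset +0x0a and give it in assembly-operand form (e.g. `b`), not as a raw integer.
off 0x0a: read a0 9e as little → 0x9ea0
  op=0x9ea0>>11=0x13 ⇒ xor (RR)
  rd: (w>>8)&0x7=0x6 → l
  rs: (w>>5)&0x7=0x5 → h

l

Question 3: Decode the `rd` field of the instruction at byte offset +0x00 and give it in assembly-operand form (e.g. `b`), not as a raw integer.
+0x00: 60 99 ⇒ word 0x9960 (little)
  opcode bits[15:11]=0x13: xor/RR
  [10:8] rd=1 = b
  [7:5] rs=3 = d

b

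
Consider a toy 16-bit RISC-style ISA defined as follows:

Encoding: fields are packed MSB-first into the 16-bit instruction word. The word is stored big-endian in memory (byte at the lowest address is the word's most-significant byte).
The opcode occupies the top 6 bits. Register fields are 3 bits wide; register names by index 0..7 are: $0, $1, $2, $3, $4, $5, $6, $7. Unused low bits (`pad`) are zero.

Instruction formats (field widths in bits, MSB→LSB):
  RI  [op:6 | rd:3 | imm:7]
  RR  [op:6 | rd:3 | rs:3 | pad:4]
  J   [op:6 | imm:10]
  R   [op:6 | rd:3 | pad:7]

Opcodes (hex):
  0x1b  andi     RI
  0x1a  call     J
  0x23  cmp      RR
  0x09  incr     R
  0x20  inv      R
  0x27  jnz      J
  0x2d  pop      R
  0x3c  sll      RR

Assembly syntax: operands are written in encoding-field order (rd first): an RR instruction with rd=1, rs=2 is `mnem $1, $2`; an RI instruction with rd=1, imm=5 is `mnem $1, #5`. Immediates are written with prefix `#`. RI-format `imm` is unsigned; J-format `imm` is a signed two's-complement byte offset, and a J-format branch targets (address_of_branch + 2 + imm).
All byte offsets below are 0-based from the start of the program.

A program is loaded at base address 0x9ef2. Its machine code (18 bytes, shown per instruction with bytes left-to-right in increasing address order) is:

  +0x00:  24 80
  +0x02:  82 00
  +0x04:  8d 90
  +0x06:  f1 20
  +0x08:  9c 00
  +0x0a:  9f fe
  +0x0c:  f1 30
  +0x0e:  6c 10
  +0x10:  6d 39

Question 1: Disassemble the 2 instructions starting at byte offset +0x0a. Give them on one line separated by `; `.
[0a] 9f fe → 0x9ffe
  op=0x9ffe>>10=0x27 ⇒ jnz (J)
  [9:0] imm=1022 (s10→-2) = #-2
[0c] f1 30 → 0xf130
  op=0xf130>>10=0x3c ⇒ sll (RR)
  [9:7] rd=2 = $2
  [6:4] rs=3 = $3

jnz #-2; sll $2, $3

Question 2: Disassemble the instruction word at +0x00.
incr $1

off 0x00: read 24 80 as big → 0x2480
  top 6b → 0x9 → incr [R]
  rd@[9:7]=0x1 ⇒ $1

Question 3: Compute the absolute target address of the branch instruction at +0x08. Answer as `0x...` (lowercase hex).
0x9efc

[08] 9c 00 → 0x9c00
  top 6b → 0x27 → jnz [J]
  imm: (w>>0)&0x3ff=0x0 → #0
  target = base 0x9ef2 + off 0x08 + 2 + imm 0 = 0x9efc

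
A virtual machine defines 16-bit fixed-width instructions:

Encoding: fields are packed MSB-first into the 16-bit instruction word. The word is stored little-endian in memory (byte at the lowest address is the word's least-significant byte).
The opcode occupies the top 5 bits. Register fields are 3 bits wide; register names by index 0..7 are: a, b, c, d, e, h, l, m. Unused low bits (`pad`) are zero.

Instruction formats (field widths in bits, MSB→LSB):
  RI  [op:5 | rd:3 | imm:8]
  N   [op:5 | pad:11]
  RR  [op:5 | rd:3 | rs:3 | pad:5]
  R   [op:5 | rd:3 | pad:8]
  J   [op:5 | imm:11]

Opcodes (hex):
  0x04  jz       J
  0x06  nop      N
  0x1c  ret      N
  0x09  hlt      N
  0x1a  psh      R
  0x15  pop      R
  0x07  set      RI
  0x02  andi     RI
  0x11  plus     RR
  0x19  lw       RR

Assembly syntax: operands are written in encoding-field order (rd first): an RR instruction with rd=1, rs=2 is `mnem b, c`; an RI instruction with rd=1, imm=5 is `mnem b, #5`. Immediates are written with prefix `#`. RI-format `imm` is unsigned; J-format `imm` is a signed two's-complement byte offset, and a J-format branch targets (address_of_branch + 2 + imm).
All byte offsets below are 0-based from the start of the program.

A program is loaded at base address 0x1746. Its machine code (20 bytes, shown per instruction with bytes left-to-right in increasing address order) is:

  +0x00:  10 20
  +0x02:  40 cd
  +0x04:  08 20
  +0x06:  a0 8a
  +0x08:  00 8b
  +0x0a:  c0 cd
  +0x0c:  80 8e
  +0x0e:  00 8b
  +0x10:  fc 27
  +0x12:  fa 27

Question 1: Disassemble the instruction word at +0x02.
+0x02: 40 cd ⇒ word 0xcd40 (little)
  opcode bits[15:11]=0x19: lw/RR
  rd@[10:8]=0x5 ⇒ h
  rs@[7:5]=0x2 ⇒ c

lw h, c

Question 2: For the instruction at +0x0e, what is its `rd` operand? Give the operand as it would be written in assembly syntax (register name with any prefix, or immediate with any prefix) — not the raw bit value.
d

off 0x0e: read 00 8b as little → 0x8b00
  opcode bits[15:11]=0x11: plus/RR
  rd: (w>>8)&0x7=0x3 → d
  rs: (w>>5)&0x7=0x0 → a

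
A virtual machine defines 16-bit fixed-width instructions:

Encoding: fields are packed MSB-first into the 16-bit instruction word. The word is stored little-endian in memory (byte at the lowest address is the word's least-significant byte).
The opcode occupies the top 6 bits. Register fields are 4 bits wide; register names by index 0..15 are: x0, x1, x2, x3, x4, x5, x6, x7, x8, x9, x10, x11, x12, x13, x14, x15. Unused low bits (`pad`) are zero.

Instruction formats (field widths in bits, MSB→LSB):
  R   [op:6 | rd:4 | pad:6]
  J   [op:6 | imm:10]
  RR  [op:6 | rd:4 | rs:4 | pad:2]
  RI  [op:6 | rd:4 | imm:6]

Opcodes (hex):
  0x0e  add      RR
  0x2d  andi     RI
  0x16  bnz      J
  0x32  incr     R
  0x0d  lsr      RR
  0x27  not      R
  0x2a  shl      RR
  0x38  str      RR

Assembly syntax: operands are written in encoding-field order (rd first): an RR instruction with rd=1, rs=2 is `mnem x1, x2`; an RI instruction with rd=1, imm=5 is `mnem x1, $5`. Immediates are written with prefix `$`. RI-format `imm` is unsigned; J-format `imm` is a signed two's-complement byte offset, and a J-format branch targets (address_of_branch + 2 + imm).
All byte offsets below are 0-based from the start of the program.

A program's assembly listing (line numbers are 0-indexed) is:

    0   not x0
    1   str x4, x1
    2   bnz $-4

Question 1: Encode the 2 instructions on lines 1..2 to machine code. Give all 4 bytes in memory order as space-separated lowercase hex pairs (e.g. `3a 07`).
line 1 (str): pack op=0x38:6|rd=4:4|rs=1:4|pad=0:2 = 0xe104; little→ 04 e1
line 2 (bnz): pack op=0x16:6|imm=-4:10 = 0x5bfc; little→ fc 5b

04 e1 fc 5b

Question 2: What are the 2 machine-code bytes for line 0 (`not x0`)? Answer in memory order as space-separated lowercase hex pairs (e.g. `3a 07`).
line 0 (not): pack op=0x27:6|rd=0:4|pad=0:6 = 0x9c00; little→ 00 9c

00 9c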